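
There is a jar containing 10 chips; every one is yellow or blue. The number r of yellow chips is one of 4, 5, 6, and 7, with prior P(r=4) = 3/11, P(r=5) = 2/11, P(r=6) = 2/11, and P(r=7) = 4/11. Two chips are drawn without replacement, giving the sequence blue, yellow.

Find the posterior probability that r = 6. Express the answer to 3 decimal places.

The likelihood of the observed sequence under each hypothesis: P(data | r = 4) = (6/10)(4/9) = 4/15; P(data | r = 5) = (5/10)(5/9) = 5/18; P(data | r = 6) = (4/10)(6/9) = 4/15; P(data | r = 7) = (3/10)(7/9) = 7/30.
Weighting by the prior gives 3/11 · 4/15 = 4/55, 2/11 · 5/18 = 5/99, 2/11 · 4/15 = 8/165, 4/11 · 7/30 = 14/165; summing to 127/495.
Hence P(r = 6 | data) = (8/165) / (127/495) = 24/127.

0.189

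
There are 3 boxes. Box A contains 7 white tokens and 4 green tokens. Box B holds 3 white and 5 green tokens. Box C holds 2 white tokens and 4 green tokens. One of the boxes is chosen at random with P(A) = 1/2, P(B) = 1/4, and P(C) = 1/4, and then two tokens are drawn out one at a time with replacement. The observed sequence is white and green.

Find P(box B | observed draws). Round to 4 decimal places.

0.2549

Compute the likelihood of the observed sequence for each case: P(data | box A) = (7/11)(4/11) = 0.2314; P(data | box B) = (3/8)(5/8) = 0.23438; P(data | box C) = (2/6)(4/6) = 0.22222.
Multiplying each by its prior: 1/2 · 0.2314 = 0.1157, 1/4 · 0.23438 = 0.058594, 1/4 · 0.22222 = 0.055556; with total 0.22985.
So P(box B | data) = (0.058594) / (0.22985) = 0.25492.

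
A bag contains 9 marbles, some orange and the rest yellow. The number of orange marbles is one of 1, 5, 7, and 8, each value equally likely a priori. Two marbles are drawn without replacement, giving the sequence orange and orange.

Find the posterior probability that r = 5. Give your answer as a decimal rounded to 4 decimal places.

0.1695

The likelihood of the observed sequence under each hypothesis: P(data | r = 1) = (1/9)(0/8) = 0; P(data | r = 5) = (5/9)(4/8) = 5/18; P(data | r = 7) = (7/9)(6/8) = 7/12; P(data | r = 8) = (8/9)(7/8) = 7/9.
Multiplying each by its prior: 1/4 · 0 = 0, 1/4 · 5/18 = 5/72, 1/4 · 7/12 = 7/48, 1/4 · 7/9 = 7/36; these sum to 59/144.
Therefore the posterior P(r = 5 | data) = (5/72) / (59/144) = 10/59.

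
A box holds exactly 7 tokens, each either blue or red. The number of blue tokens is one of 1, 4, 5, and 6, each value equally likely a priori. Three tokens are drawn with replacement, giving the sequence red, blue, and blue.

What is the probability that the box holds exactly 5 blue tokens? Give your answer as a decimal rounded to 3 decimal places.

The likelihood of the observed sequence under each hypothesis: P(data | r = 1) = (6/7)(1/7)(1/7) = 6/343; P(data | r = 4) = (3/7)(4/7)(4/7) = 48/343; P(data | r = 5) = (2/7)(5/7)(5/7) = 50/343; P(data | r = 6) = (1/7)(6/7)(6/7) = 36/343.
Multiplying each by its prior: 1/4 · 6/343 = 3/686, 1/4 · 48/343 = 12/343, 1/4 · 50/343 = 25/686, 1/4 · 36/343 = 9/343; these sum to 5/49.
Therefore the posterior P(r = 5 | data) = (25/686) / (5/49) = 5/14.

0.357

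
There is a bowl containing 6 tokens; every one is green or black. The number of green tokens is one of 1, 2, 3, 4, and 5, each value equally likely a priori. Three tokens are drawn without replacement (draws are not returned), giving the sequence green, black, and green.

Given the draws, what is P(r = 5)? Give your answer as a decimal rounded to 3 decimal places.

The likelihood of the observed sequence under each hypothesis: P(data | r = 1) = (1/6)(5/5)(0/4) = 0; P(data | r = 2) = (2/6)(4/5)(1/4) = 1/15; P(data | r = 3) = (3/6)(3/5)(2/4) = 3/20; P(data | r = 4) = (4/6)(2/5)(3/4) = 1/5; P(data | r = 5) = (5/6)(1/5)(4/4) = 1/6.
The prior-weighted likelihoods are 1/5 · 0 = 0, 1/5 · 1/15 = 1/75, 1/5 · 3/20 = 3/100, 1/5 · 1/5 = 1/25, 1/5 · 1/6 = 1/30; these sum to 7/60.
Therefore the posterior P(r = 5 | data) = (1/30) / (7/60) = 2/7.

0.286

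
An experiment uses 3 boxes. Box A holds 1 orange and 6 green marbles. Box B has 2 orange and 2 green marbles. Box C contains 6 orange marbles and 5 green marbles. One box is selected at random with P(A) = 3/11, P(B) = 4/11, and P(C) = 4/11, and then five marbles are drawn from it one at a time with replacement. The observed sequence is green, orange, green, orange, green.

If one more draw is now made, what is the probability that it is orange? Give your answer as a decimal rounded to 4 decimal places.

Compute the likelihood of the observed sequence for each case: P(data | box A) = (6/7)(1/7)(6/7)(1/7)(6/7) = 0.012852; P(data | box B) = (2/4)(2/4)(2/4)(2/4)(2/4) = 0.03125; P(data | box C) = (5/11)(6/11)(5/11)(6/11)(5/11) = 0.027941.
The prior-weighted likelihoods are 3/11 · 0.012852 = 0.003505, 4/11 · 0.03125 = 0.011364, 4/11 · 0.027941 = 0.010161; with total 0.025029.
The posterior is then P(box A | data) = 0.14004, P(box B | data) = 0.45402, P(box C | data) = 0.40595.
So P(orange next | data) = Σ P(orange next | H) P(H | data) = (1/7)(0.14004) + (1/2)(0.45402) + (6/11)(0.40595) = 0.46844.

0.4684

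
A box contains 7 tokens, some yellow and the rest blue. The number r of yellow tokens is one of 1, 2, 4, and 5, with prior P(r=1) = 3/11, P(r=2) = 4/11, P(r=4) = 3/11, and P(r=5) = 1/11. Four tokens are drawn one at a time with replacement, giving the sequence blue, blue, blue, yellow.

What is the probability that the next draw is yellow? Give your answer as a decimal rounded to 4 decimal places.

0.2942

For each hypothesis, P(data | H) works out to: P(data | r = 1) = (6/7)(6/7)(6/7)(1/7) = 0.089963; P(data | r = 2) = (5/7)(5/7)(5/7)(2/7) = 0.10412; P(data | r = 4) = (3/7)(3/7)(3/7)(4/7) = 0.044981; P(data | r = 5) = (2/7)(2/7)(2/7)(5/7) = 0.01666.
Weighting by the prior gives 3/11 · 0.089963 = 0.024535, 4/11 · 0.10412 = 0.037863, 3/11 · 0.044981 = 0.012268, 1/11 · 0.01666 = 0.0015145; summing to 0.07618.
Dividing through by the total gives posterior P(r = 1 | data) = 0.32207, P(r = 2 | data) = 0.49702, P(r = 4 | data) = 0.16103, P(r = 5 | data) = 0.019881.
The predictive probability is P(yellow next | data) = (1/7)(0.32207) + (2/7)(0.49702) + (4/7)(0.16103) + (5/7)(0.019881) = 0.29423.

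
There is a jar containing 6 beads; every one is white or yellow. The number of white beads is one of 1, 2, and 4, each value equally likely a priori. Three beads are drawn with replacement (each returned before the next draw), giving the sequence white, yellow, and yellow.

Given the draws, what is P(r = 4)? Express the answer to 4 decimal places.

Under each hypothesis, the probability of the observed sequence is: P(data | r = 1) = (1/6)(5/6)(5/6) = 25/216; P(data | r = 2) = (2/6)(4/6)(4/6) = 4/27; P(data | r = 4) = (4/6)(2/6)(2/6) = 2/27.
The prior-weighted likelihoods are 1/3 · 25/216 = 25/648, 1/3 · 4/27 = 4/81, 1/3 · 2/27 = 2/81; summing to 73/648.
Therefore the posterior P(r = 4 | data) = (2/81) / (73/648) = 16/73.

0.2192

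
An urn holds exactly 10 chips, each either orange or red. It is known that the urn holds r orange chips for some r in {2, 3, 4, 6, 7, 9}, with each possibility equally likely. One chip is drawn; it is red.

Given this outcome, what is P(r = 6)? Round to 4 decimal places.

Compute the likelihood of this draw for each case: P(data | r = 2) = (8/10) = 4/5; P(data | r = 3) = (7/10) = 7/10; P(data | r = 4) = (6/10) = 3/5; P(data | r = 6) = (4/10) = 2/5; P(data | r = 7) = (3/10) = 3/10; P(data | r = 9) = (1/10) = 1/10.
The prior-weighted likelihoods are 1/6 · 4/5 = 2/15, 1/6 · 7/10 = 7/60, 1/6 · 3/5 = 1/10, 1/6 · 2/5 = 1/15, 1/6 · 3/10 = 1/20, 1/6 · 1/10 = 1/60; summing to 29/60.
By Bayes' rule, P(r = 6 | data) = (1/15) / (29/60) = 4/29.

0.1379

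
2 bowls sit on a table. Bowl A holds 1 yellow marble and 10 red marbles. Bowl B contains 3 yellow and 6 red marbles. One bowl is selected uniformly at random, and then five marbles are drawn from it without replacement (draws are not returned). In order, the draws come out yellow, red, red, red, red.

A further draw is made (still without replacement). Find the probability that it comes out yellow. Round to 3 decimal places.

0.220

For each hypothesis, P(data | H) works out to: P(data | bowl A) = (1/11)(10/10)(9/9)(8/8)(7/7) = 1/11; P(data | bowl B) = (3/9)(6/8)(5/7)(4/6)(3/5) = 1/14.
The prior-weighted likelihoods are 1/2 · 1/11 = 1/22, 1/2 · 1/14 = 1/28; with total 25/308.
The posterior is then P(bowl A | data) = 14/25, P(bowl B | data) = 11/25.
So P(yellow next | data) = Σ P(yellow next | H) P(H | data) = (0)(14/25) + (1/2)(11/25) = 11/50.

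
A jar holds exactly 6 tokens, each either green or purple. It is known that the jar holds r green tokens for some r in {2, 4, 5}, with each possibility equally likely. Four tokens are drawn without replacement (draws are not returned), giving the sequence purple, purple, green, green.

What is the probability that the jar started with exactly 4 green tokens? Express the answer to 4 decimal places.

0.5000

For each hypothesis, P(data | H) works out to: P(data | r = 2) = (4/6)(3/5)(2/4)(1/3) = 1/15; P(data | r = 4) = (2/6)(1/5)(4/4)(3/3) = 1/15; P(data | r = 5) = (1/6)(0/5) = 0.
Multiplying each by its prior: 1/3 · 1/15 = 1/45, 1/3 · 1/15 = 1/45, 1/3 · 0 = 0; summing to 2/45.
By Bayes' rule, P(r = 4 | data) = (1/45) / (2/45) = 1/2.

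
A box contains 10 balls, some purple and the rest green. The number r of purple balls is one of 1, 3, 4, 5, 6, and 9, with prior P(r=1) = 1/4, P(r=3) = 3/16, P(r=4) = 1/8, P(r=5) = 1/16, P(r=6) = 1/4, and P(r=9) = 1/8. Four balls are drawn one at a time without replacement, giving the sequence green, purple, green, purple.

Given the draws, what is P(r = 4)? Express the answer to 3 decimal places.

0.217

The likelihood of the observed sequence under each hypothesis: P(data | r = 1) = (9/10)(1/9)(8/8)(0/7) = 0; P(data | r = 3) = (7/10)(3/9)(6/8)(2/7) = 0.05; P(data | r = 4) = (6/10)(4/9)(5/8)(3/7) = 0.071429; P(data | r = 5) = (5/10)(5/9)(4/8)(4/7) = 0.079365; P(data | r = 6) = (4/10)(6/9)(3/8)(5/7) = 0.071429; P(data | r = 9) = (1/10)(9/9)(0/8) = 0.
The prior-weighted likelihoods are 1/4 · 0 = 0, 3/16 · 0.05 = 0.009375, 1/8 · 0.071429 = 0.0089286, 1/16 · 0.079365 = 0.0049603, 1/4 · 0.071429 = 0.017857, 1/8 · 0 = 0; summing to 0.041121.
Hence P(r = 4 | data) = (0.0089286) / (0.041121) = 0.21713.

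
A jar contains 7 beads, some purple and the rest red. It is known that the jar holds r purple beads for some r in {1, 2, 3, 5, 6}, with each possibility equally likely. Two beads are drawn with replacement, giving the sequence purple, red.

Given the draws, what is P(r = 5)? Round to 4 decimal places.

For each hypothesis, P(data | H) works out to: P(data | r = 1) = (1/7)(6/7) = 6/49; P(data | r = 2) = (2/7)(5/7) = 10/49; P(data | r = 3) = (3/7)(4/7) = 12/49; P(data | r = 5) = (5/7)(2/7) = 10/49; P(data | r = 6) = (6/7)(1/7) = 6/49.
The prior-weighted likelihoods are 1/5 · 6/49 = 6/245, 1/5 · 10/49 = 2/49, 1/5 · 12/49 = 12/245, 1/5 · 10/49 = 2/49, 1/5 · 6/49 = 6/245; summing to 44/245.
Therefore the posterior P(r = 5 | data) = (2/49) / (44/245) = 5/22.

0.2273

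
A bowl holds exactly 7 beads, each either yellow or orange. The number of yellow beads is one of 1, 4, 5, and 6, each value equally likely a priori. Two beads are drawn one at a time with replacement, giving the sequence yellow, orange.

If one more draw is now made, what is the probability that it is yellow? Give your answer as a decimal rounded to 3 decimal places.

0.588

The likelihood of the observed sequence under each hypothesis: P(data | r = 1) = (1/7)(6/7) = 6/49; P(data | r = 4) = (4/7)(3/7) = 12/49; P(data | r = 5) = (5/7)(2/7) = 10/49; P(data | r = 6) = (6/7)(1/7) = 6/49.
The prior-weighted likelihoods are 1/4 · 6/49 = 3/98, 1/4 · 12/49 = 3/49, 1/4 · 10/49 = 5/98, 1/4 · 6/49 = 3/98; with total 17/98.
Normalising, the posterior is P(r = 1 | data) = 3/17, P(r = 4 | data) = 6/17, P(r = 5 | data) = 5/17, P(r = 6 | data) = 3/17.
Averaging over the posterior, P(yellow next | data) = (1/7)(3/17) + (4/7)(6/17) + (5/7)(5/17) + (6/7)(3/17) = 10/17.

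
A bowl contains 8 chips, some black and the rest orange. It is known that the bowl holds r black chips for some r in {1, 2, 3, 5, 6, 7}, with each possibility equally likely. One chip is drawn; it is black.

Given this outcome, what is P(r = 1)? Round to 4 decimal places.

0.0417

For each hypothesis, P(data | H) works out to: P(data | r = 1) = (1/8) = 1/8; P(data | r = 2) = (2/8) = 1/4; P(data | r = 3) = (3/8) = 3/8; P(data | r = 5) = (5/8) = 5/8; P(data | r = 6) = (6/8) = 3/4; P(data | r = 7) = (7/8) = 7/8.
Weighting by the prior gives 1/6 · 1/8 = 1/48, 1/6 · 1/4 = 1/24, 1/6 · 3/8 = 1/16, 1/6 · 5/8 = 5/48, 1/6 · 3/4 = 1/8, 1/6 · 7/8 = 7/48; these sum to 1/2.
So P(r = 1 | data) = (1/48) / (1/2) = 1/24.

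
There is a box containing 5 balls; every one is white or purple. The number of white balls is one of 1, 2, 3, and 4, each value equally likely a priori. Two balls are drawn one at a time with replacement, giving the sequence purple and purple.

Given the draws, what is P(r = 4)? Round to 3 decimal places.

0.033

Under each hypothesis, the probability of the observed sequence is: P(data | r = 1) = (4/5)(4/5) = 16/25; P(data | r = 2) = (3/5)(3/5) = 9/25; P(data | r = 3) = (2/5)(2/5) = 4/25; P(data | r = 4) = (1/5)(1/5) = 1/25.
Weighting by the prior gives 1/4 · 16/25 = 4/25, 1/4 · 9/25 = 9/100, 1/4 · 4/25 = 1/25, 1/4 · 1/25 = 1/100; these sum to 3/10.
Hence P(r = 4 | data) = (1/100) / (3/10) = 1/30.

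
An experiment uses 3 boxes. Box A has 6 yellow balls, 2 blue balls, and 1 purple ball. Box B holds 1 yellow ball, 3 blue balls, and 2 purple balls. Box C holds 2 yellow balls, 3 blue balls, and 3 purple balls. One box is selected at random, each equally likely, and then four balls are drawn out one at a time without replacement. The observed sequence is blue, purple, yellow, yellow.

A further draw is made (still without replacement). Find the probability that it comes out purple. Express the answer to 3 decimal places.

For each hypothesis, P(data | H) works out to: P(data | box A) = (2/9)(1/8)(6/7)(5/6) = 0.019841; P(data | box B) = (3/6)(2/5)(1/4)(0/3) = 0; P(data | box C) = (3/8)(3/7)(2/6)(1/5) = 0.010714.
Weighting by the prior gives 1/3 · 0.019841 = 0.0066138, 1/3 · 0 = 0, 1/3 · 0.010714 = 0.0035714; summing to 0.010185.
The posterior is then P(box A | data) = 0.64935, P(box B | data) = 0, P(box C | data) = 0.35065.
Averaging over the posterior, P(purple next | data) = (0)(0.64935) + (1/2)(0.35065) = 0.17532.

0.175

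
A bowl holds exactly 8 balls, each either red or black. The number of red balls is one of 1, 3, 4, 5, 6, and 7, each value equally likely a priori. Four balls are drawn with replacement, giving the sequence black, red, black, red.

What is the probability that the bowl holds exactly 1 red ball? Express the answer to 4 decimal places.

For each hypothesis, P(data | H) works out to: P(data | r = 1) = (7/8)(1/8)(7/8)(1/8) = 0.011963; P(data | r = 3) = (5/8)(3/8)(5/8)(3/8) = 0.054932; P(data | r = 4) = (4/8)(4/8)(4/8)(4/8) = 0.0625; P(data | r = 5) = (3/8)(5/8)(3/8)(5/8) = 0.054932; P(data | r = 6) = (2/8)(6/8)(2/8)(6/8) = 0.035156; P(data | r = 7) = (1/8)(7/8)(1/8)(7/8) = 0.011963.
Weighting by the prior gives 1/6 · 0.011963 = 0.0019938, 1/6 · 0.054932 = 0.0091553, 1/6 · 0.0625 = 0.010417, 1/6 · 0.054932 = 0.0091553, 1/6 · 0.035156 = 0.0058594, 1/6 · 0.011963 = 0.0019938; these sum to 0.038574.
Hence P(r = 1 | data) = (0.0019938) / (0.038574) = 0.051688.

0.0517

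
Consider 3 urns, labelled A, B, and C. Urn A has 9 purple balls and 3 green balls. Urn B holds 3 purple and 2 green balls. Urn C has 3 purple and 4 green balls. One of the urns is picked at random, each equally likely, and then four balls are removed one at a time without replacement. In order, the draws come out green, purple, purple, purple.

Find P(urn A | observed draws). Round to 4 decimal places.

0.4975

Under each hypothesis, the probability of the observed sequence is: P(data | urn A) = (3/12)(9/11)(8/10)(7/9) = 0.12727; P(data | urn B) = (2/5)(3/4)(2/3)(1/2) = 0.1; P(data | urn C) = (4/7)(3/6)(2/5)(1/4) = 0.028571.
The prior-weighted likelihoods are 1/3 · 0.12727 = 0.042424, 1/3 · 0.1 = 0.033333, 1/3 · 0.028571 = 0.0095238; these sum to 0.085281.
Therefore the posterior P(urn A | data) = (0.042424) / (0.085281) = 0.49746.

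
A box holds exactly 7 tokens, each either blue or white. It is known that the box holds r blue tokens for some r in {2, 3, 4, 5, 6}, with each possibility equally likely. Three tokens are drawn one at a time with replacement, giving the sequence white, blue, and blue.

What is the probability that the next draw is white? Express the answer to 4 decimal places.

For each hypothesis, P(data | H) works out to: P(data | r = 2) = (5/7)(2/7)(2/7) = 0.058309; P(data | r = 3) = (4/7)(3/7)(3/7) = 0.10496; P(data | r = 4) = (3/7)(4/7)(4/7) = 0.13994; P(data | r = 5) = (2/7)(5/7)(5/7) = 0.14577; P(data | r = 6) = (1/7)(6/7)(6/7) = 0.10496.
Multiplying each by its prior: 1/5 · 0.058309 = 0.011662, 1/5 · 0.10496 = 0.020991, 1/5 · 0.13994 = 0.027988, 1/5 · 0.14577 = 0.029155, 1/5 · 0.10496 = 0.020991; these sum to 0.11079.
Normalising, the posterior is P(r = 2 | data) = 0.10526, P(r = 3 | data) = 0.18947, P(r = 4 | data) = 0.25263, P(r = 5 | data) = 0.26316, P(r = 6 | data) = 0.18947.
The predictive probability is P(white next | data) = (5/7)(0.10526) + (4/7)(0.18947) + (3/7)(0.25263) + (2/7)(0.26316) + (1/7)(0.18947) = 0.39398.

0.3940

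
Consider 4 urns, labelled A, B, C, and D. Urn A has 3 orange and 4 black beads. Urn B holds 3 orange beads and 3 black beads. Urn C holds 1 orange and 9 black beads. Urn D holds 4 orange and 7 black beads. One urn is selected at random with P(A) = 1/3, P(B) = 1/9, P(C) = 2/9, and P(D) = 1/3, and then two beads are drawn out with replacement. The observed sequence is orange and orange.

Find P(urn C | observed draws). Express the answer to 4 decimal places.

For each hypothesis, P(data | H) works out to: P(data | urn A) = (3/7)(3/7) = 0.18367; P(data | urn B) = (3/6)(3/6) = 0.25; P(data | urn C) = (1/10)(1/10) = 0.01; P(data | urn D) = (4/11)(4/11) = 0.13223.
Weighting by the prior gives 1/3 · 0.18367 = 0.061224, 1/9 · 0.25 = 0.027778, 2/9 · 0.01 = 0.0022222, 1/3 · 0.13223 = 0.044077; these sum to 0.1353.
Therefore the posterior P(urn C | data) = (0.0022222) / (0.1353) = 0.016424.

0.0164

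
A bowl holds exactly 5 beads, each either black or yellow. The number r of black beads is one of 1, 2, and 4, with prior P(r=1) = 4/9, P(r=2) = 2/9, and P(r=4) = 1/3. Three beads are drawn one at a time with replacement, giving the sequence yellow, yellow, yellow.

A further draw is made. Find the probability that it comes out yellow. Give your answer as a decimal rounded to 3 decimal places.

The likelihood of the observed sequence under each hypothesis: P(data | r = 1) = (4/5)(4/5)(4/5) = 0.512; P(data | r = 2) = (3/5)(3/5)(3/5) = 0.216; P(data | r = 4) = (1/5)(1/5)(1/5) = 0.008.
Weighting by the prior gives 4/9 · 0.512 = 0.22756, 2/9 · 0.216 = 0.048, 1/3 · 0.008 = 0.0026667; summing to 0.27822.
Normalising, the posterior is P(r = 1 | data) = 0.81789, P(r = 2 | data) = 0.17252, P(r = 4 | data) = 0.0095847.
So P(yellow next | data) = Σ P(yellow next | H) P(H | data) = (4/5)(0.81789) + (3/5)(0.17252) + (1/5)(0.0095847) = 0.75974.

0.760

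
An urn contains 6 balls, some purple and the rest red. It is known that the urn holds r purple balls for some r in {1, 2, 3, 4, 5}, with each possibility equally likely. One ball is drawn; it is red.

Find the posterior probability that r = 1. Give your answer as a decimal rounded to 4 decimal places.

0.3333

Compute the likelihood of this draw for each case: P(data | r = 1) = (5/6) = 5/6; P(data | r = 2) = (4/6) = 2/3; P(data | r = 3) = (3/6) = 1/2; P(data | r = 4) = (2/6) = 1/3; P(data | r = 5) = (1/6) = 1/6.
Weighting by the prior gives 1/5 · 5/6 = 1/6, 1/5 · 2/3 = 2/15, 1/5 · 1/2 = 1/10, 1/5 · 1/3 = 1/15, 1/5 · 1/6 = 1/30; with total 1/2.
Hence P(r = 1 | data) = (1/6) / (1/2) = 1/3.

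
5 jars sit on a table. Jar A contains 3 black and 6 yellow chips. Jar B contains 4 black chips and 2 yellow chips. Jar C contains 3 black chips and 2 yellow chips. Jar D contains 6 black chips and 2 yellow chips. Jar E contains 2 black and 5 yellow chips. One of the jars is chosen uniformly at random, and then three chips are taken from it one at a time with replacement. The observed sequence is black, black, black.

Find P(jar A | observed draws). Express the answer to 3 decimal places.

0.037

Compute the likelihood of the observed sequence for each case: P(data | jar A) = (3/9)(3/9)(3/9) = 0.037037; P(data | jar B) = (4/6)(4/6)(4/6) = 0.2963; P(data | jar C) = (3/5)(3/5)(3/5) = 0.216; P(data | jar D) = (6/8)(6/8)(6/8) = 0.42188; P(data | jar E) = (2/7)(2/7)(2/7) = 0.023324.
Weighting by the prior gives 1/5 · 0.037037 = 0.0074074, 1/5 · 0.2963 = 0.059259, 1/5 · 0.216 = 0.0432, 1/5 · 0.42188 = 0.084375, 1/5 · 0.023324 = 0.0046647; with total 0.19891.
Therefore the posterior P(jar A | data) = (0.0074074) / (0.19891) = 0.037241.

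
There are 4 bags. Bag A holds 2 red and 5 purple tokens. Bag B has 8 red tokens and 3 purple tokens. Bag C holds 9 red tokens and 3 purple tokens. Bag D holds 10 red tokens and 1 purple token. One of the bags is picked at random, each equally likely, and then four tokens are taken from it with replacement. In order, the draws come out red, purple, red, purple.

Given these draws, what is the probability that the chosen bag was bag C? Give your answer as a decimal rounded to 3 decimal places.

0.286

Compute the likelihood of the observed sequence for each case: P(data | bag A) = (2/7)(5/7)(2/7)(5/7) = 0.041649; P(data | bag B) = (8/11)(3/11)(8/11)(3/11) = 0.039342; P(data | bag C) = (9/12)(3/12)(9/12)(3/12) = 0.035156; P(data | bag D) = (10/11)(1/11)(10/11)(1/11) = 0.0068301.
Weighting by the prior gives 1/4 · 0.041649 = 0.010412, 1/4 · 0.039342 = 0.0098354, 1/4 · 0.035156 = 0.0087891, 1/4 · 0.0068301 = 0.0017075; with total 0.030744.
By Bayes' rule, P(bag C | data) = (0.0087891) / (0.030744) = 0.28588.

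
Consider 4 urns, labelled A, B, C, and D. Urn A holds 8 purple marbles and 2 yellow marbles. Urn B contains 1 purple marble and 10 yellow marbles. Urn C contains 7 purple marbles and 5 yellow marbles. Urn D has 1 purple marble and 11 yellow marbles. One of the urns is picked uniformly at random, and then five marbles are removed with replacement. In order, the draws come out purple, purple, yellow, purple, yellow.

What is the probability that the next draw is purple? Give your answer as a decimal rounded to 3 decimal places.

The likelihood of the observed sequence under each hypothesis: P(data | urn A) = (8/10)(8/10)(2/10)(8/10)(2/10) = 0.02048; P(data | urn B) = (1/11)(1/11)(10/11)(1/11)(10/11) = 0.00062092; P(data | urn C) = (7/12)(7/12)(5/12)(7/12)(5/12) = 0.034461; P(data | urn D) = (1/12)(1/12)(11/12)(1/12)(11/12) = 0.00048627.
The prior-weighted likelihoods are 1/4 · 0.02048 = 0.00512, 1/4 · 0.00062092 = 0.00015523, 1/4 · 0.034461 = 0.0086153, 1/4 · 0.00048627 = 0.00012157; with total 0.014012.
Dividing through by the total gives posterior P(urn A | data) = 0.3654, P(urn B | data) = 0.011078, P(urn C | data) = 0.61485, P(urn D | data) = 0.008676.
Averaging over the posterior, P(purple next | data) = (4/5)(0.3654) + (1/11)(0.011078) + (7/12)(0.61485) + (1/12)(0.008676) = 0.65271.

0.653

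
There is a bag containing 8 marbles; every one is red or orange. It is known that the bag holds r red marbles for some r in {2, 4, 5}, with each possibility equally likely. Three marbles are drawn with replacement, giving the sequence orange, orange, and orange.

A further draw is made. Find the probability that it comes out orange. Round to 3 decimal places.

The likelihood of the observed sequence under each hypothesis: P(data | r = 2) = (6/8)(6/8)(6/8) = 0.42188; P(data | r = 4) = (4/8)(4/8)(4/8) = 0.125; P(data | r = 5) = (3/8)(3/8)(3/8) = 0.052734.
Weighting by the prior gives 1/3 · 0.42188 = 0.14062, 1/3 · 0.125 = 0.041667, 1/3 · 0.052734 = 0.017578; with total 0.19987.
The posterior is then P(r = 2 | data) = 0.70358, P(r = 4 | data) = 0.20847, P(r = 5 | data) = 0.087948.
So P(orange next | data) = Σ P(orange next | H) P(H | data) = (3/4)(0.70358) + (1/2)(0.20847) + (3/8)(0.087948) = 0.6649.

0.665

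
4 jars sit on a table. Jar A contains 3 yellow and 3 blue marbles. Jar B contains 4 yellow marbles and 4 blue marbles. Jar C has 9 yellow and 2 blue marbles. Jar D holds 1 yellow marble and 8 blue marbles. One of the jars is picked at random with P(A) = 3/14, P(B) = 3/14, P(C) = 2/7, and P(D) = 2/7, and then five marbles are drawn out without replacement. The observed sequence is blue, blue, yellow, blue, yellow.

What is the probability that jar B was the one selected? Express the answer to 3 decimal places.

0.462

Compute the likelihood of the observed sequence for each case: P(data | jar A) = (3/6)(2/5)(3/4)(1/3)(2/2) = 0.05; P(data | jar B) = (4/8)(3/7)(4/6)(2/5)(3/4) = 0.042857; P(data | jar C) = (2/11)(1/10)(9/9)(0/8) = 0; P(data | jar D) = (8/9)(7/8)(1/7)(6/6)(0/5) = 0.
The prior-weighted likelihoods are 3/14 · 0.05 = 0.010714, 3/14 · 0.042857 = 0.0091837, 2/7 · 0 = 0, 2/7 · 0 = 0; summing to 0.019898.
By Bayes' rule, P(jar B | data) = (0.0091837) / (0.019898) = 0.46154.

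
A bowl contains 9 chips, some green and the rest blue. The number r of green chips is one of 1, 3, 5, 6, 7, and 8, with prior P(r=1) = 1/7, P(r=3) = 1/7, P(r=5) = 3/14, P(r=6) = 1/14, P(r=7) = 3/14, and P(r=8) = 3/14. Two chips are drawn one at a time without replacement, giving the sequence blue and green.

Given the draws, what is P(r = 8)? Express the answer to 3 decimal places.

Compute the likelihood of the observed sequence for each case: P(data | r = 1) = (8/9)(1/8) = 1/9; P(data | r = 3) = (6/9)(3/8) = 1/4; P(data | r = 5) = (4/9)(5/8) = 5/18; P(data | r = 6) = (3/9)(6/8) = 1/4; P(data | r = 7) = (2/9)(7/8) = 7/36; P(data | r = 8) = (1/9)(8/8) = 1/9.
Multiplying each by its prior: 1/7 · 1/9 = 1/63, 1/7 · 1/4 = 1/28, 3/14 · 5/18 = 5/84, 1/14 · 1/4 = 1/56, 3/14 · 7/36 = 1/24, 3/14 · 1/9 = 1/42; these sum to 7/36.
So P(r = 8 | data) = (1/42) / (7/36) = 6/49.

0.122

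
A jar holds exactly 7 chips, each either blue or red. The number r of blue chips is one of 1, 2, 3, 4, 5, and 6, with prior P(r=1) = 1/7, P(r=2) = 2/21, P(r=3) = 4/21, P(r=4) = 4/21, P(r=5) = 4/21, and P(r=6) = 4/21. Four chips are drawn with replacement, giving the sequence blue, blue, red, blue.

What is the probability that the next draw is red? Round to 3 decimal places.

Compute the likelihood of the observed sequence for each case: P(data | r = 1) = (1/7)(1/7)(6/7)(1/7) = 0.002499; P(data | r = 2) = (2/7)(2/7)(5/7)(2/7) = 0.01666; P(data | r = 3) = (3/7)(3/7)(4/7)(3/7) = 0.044981; P(data | r = 4) = (4/7)(4/7)(3/7)(4/7) = 0.079967; P(data | r = 5) = (5/7)(5/7)(2/7)(5/7) = 0.10412; P(data | r = 6) = (6/7)(6/7)(1/7)(6/7) = 0.089963.
Weighting by the prior gives 1/7 · 0.002499 = 0.00035699, 2/21 · 0.01666 = 0.0015866, 4/21 · 0.044981 = 0.0085679, 4/21 · 0.079967 = 0.015232, 4/21 · 0.10412 = 0.019833, 4/21 · 0.089963 = 0.017136; with total 0.062712.
The posterior is then P(r = 1 | data) = 0.0056926, P(r = 2 | data) = 0.0253, P(r = 3 | data) = 0.13662, P(r = 4 | data) = 0.24288, P(r = 5 | data) = 0.31626, P(r = 6 | data) = 0.27324.
The predictive probability is P(red next | data) = (6/7)(0.0056926) + (5/7)(0.0253) + (4/7)(0.13662) + (3/7)(0.24288) + (2/7)(0.31626) + (1/7)(0.27324) = 0.33451.

0.335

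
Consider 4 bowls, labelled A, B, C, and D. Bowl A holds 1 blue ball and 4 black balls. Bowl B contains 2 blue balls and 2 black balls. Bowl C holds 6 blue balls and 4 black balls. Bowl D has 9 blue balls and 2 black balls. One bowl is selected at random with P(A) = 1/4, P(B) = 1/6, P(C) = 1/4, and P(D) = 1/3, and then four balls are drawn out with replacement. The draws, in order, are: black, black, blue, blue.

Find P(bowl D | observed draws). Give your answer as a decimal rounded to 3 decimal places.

Under each hypothesis, the probability of the observed sequence is: P(data | bowl A) = (4/5)(4/5)(1/5)(1/5) = 0.0256; P(data | bowl B) = (2/4)(2/4)(2/4)(2/4) = 0.0625; P(data | bowl C) = (4/10)(4/10)(6/10)(6/10) = 0.0576; P(data | bowl D) = (2/11)(2/11)(9/11)(9/11) = 0.02213.
Weighting by the prior gives 1/4 · 0.0256 = 0.0064, 1/6 · 0.0625 = 0.010417, 1/4 · 0.0576 = 0.0144, 1/3 · 0.02213 = 0.0073765; summing to 0.038593.
Hence P(bowl D | data) = (0.0073765) / (0.038593) = 0.19114.

0.191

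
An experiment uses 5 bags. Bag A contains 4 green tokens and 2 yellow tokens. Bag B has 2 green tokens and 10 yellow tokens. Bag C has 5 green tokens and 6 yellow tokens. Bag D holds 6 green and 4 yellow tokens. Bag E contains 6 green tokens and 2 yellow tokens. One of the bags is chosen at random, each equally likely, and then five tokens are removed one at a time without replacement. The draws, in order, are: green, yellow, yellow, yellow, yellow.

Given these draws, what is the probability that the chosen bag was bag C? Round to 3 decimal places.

Compute the likelihood of the observed sequence for each case: P(data | bag A) = (4/6)(2/5)(1/4)(0/3) = 0; P(data | bag B) = (2/12)(10/11)(9/10)(8/9)(7/8) = 0.10606; P(data | bag C) = (5/11)(6/10)(5/9)(4/8)(3/7) = 0.032468; P(data | bag D) = (6/10)(4/9)(3/8)(2/7)(1/6) = 0.0047619; P(data | bag E) = (6/8)(2/7)(1/6)(0/5) = 0.
Multiplying each by its prior: 1/5 · 0 = 0, 1/5 · 0.10606 = 0.021212, 1/5 · 0.032468 = 0.0064935, 1/5 · 0.0047619 = 0.00095238, 1/5 · 0 = 0; with total 0.028658.
Therefore the posterior P(bag C | data) = (0.0064935) / (0.028658) = 0.22659.

0.227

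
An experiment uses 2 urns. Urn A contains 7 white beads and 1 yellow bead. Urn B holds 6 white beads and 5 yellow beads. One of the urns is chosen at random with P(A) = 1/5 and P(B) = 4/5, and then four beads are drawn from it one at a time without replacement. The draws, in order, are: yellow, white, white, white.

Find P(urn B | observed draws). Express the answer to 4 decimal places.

0.7080

Under each hypothesis, the probability of the observed sequence is: P(data | urn A) = (1/8)(7/7)(6/6)(5/5) = 0.125; P(data | urn B) = (5/11)(6/10)(5/9)(4/8) = 0.075758.
Weighting by the prior gives 1/5 · 0.125 = 0.025, 4/5 · 0.075758 = 0.060606; with total 0.085606.
By Bayes' rule, P(urn B | data) = (0.060606) / (0.085606) = 0.70796.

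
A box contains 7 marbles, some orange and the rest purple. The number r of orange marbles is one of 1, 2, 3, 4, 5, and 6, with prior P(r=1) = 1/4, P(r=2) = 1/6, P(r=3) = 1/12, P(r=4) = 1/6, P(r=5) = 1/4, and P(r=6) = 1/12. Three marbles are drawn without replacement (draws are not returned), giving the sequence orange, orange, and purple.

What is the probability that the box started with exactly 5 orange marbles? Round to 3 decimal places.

The likelihood of the observed sequence under each hypothesis: P(data | r = 1) = (1/7)(0/6) = 0; P(data | r = 2) = (2/7)(1/6)(5/5) = 1/21; P(data | r = 3) = (3/7)(2/6)(4/5) = 4/35; P(data | r = 4) = (4/7)(3/6)(3/5) = 6/35; P(data | r = 5) = (5/7)(4/6)(2/5) = 4/21; P(data | r = 6) = (6/7)(5/6)(1/5) = 1/7.
The prior-weighted likelihoods are 1/4 · 0 = 0, 1/6 · 1/21 = 1/126, 1/12 · 4/35 = 1/105, 1/6 · 6/35 = 1/35, 1/4 · 4/21 = 1/21, 1/12 · 1/7 = 1/84; summing to 19/180.
So P(r = 5 | data) = (1/21) / (19/180) = 60/133.

0.451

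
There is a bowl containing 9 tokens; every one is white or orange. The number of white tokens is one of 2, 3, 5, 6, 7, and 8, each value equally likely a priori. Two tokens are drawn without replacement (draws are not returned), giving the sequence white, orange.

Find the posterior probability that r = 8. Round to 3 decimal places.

0.087

The likelihood of the observed sequence under each hypothesis: P(data | r = 2) = (2/9)(7/8) = 7/36; P(data | r = 3) = (3/9)(6/8) = 1/4; P(data | r = 5) = (5/9)(4/8) = 5/18; P(data | r = 6) = (6/9)(3/8) = 1/4; P(data | r = 7) = (7/9)(2/8) = 7/36; P(data | r = 8) = (8/9)(1/8) = 1/9.
Weighting by the prior gives 1/6 · 7/36 = 7/216, 1/6 · 1/4 = 1/24, 1/6 · 5/18 = 5/108, 1/6 · 1/4 = 1/24, 1/6 · 7/36 = 7/216, 1/6 · 1/9 = 1/54; these sum to 23/108.
Therefore the posterior P(r = 8 | data) = (1/54) / (23/108) = 2/23.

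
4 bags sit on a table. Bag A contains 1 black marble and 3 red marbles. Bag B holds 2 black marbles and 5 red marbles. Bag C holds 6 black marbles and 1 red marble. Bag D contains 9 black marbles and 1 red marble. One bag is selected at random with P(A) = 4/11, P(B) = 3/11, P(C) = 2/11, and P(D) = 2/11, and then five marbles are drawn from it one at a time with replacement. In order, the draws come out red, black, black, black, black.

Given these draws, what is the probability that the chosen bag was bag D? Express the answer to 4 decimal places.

Under each hypothesis, the probability of the observed sequence is: P(data | bag A) = (3/4)(1/4)(1/4)(1/4)(1/4) = 0.0029297; P(data | bag B) = (5/7)(2/7)(2/7)(2/7)(2/7) = 0.0047599; P(data | bag C) = (1/7)(6/7)(6/7)(6/7)(6/7) = 0.077111; P(data | bag D) = (1/10)(9/10)(9/10)(9/10)(9/10) = 0.06561.
Multiplying each by its prior: 4/11 · 0.0029297 = 0.0010653, 3/11 · 0.0047599 = 0.0012982, 2/11 · 0.077111 = 0.01402, 2/11 · 0.06561 = 0.011929; these sum to 0.028313.
Hence P(bag D | data) = (0.011929) / (0.028313) = 0.42133.

0.4213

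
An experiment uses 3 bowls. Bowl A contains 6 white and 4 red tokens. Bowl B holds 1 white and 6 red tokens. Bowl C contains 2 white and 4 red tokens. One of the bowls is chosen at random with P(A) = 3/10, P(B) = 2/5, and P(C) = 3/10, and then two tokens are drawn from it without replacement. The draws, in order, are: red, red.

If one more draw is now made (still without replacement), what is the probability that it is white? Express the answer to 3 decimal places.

0.330

The likelihood of the observed sequence under each hypothesis: P(data | bowl A) = (4/10)(3/9) = 2/15; P(data | bowl B) = (6/7)(5/6) = 5/7; P(data | bowl C) = (4/6)(3/5) = 2/5.
Multiplying each by its prior: 3/10 · 2/15 = 1/25, 2/5 · 5/7 = 2/7, 3/10 · 2/5 = 3/25; summing to 78/175.
Dividing through by the total gives posterior P(bowl A | data) = 7/78, P(bowl B | data) = 25/39, P(bowl C | data) = 7/26.
The predictive probability is P(white next | data) = (3/4)(7/78) + (1/5)(25/39) + (1/2)(7/26) = 103/312.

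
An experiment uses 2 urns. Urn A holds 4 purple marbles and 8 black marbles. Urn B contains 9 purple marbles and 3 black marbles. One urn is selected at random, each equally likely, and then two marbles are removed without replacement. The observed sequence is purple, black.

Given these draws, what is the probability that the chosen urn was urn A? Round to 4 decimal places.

Under each hypothesis, the probability of the observed sequence is: P(data | urn A) = (4/12)(8/11) = 8/33; P(data | urn B) = (9/12)(3/11) = 9/44.
Weighting by the prior gives 1/2 · 8/33 = 4/33, 1/2 · 9/44 = 9/88; summing to 59/264.
Therefore the posterior P(urn A | data) = (4/33) / (59/264) = 32/59.

0.5424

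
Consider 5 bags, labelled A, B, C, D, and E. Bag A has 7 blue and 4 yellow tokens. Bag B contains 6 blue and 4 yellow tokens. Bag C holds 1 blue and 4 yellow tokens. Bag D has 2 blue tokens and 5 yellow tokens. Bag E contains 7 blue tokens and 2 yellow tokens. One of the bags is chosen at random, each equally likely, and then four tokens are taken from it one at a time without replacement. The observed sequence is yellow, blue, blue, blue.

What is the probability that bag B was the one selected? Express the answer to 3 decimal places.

0.280

Compute the likelihood of the observed sequence for each case: P(data | bag A) = (4/11)(7/10)(6/9)(5/8) = 0.10606; P(data | bag B) = (4/10)(6/9)(5/8)(4/7) = 0.095238; P(data | bag C) = (4/5)(1/4)(0/3) = 0; P(data | bag D) = (5/7)(2/6)(1/5)(0/4) = 0; P(data | bag E) = (2/9)(7/8)(6/7)(5/6) = 0.13889.
Weighting by the prior gives 1/5 · 0.10606 = 0.021212, 1/5 · 0.095238 = 0.019048, 1/5 · 0 = 0, 1/5 · 0 = 0, 1/5 · 0.13889 = 0.027778; these sum to 0.068038.
By Bayes' rule, P(bag B | data) = (0.019048) / (0.068038) = 0.27996.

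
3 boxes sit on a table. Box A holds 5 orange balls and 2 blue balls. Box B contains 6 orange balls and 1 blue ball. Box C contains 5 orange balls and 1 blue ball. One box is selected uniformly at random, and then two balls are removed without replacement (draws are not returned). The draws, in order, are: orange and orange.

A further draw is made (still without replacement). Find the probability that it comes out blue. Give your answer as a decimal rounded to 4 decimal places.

0.2692

For each hypothesis, P(data | H) works out to: P(data | box A) = (5/7)(4/6) = 10/21; P(data | box B) = (6/7)(5/6) = 5/7; P(data | box C) = (5/6)(4/5) = 2/3.
Weighting by the prior gives 1/3 · 10/21 = 10/63, 1/3 · 5/7 = 5/21, 1/3 · 2/3 = 2/9; summing to 13/21.
Normalising, the posterior is P(box A | data) = 10/39, P(box B | data) = 5/13, P(box C | data) = 14/39.
Averaging over the posterior, P(blue next | data) = (2/5)(10/39) + (1/5)(5/13) + (1/4)(14/39) = 7/26.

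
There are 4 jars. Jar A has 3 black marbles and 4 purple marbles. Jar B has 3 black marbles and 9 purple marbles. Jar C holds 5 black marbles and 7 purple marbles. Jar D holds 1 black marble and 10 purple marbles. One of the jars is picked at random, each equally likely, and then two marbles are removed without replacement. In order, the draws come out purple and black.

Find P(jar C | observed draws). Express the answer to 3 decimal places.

0.313

The likelihood of the observed sequence under each hypothesis: P(data | jar A) = (4/7)(3/6) = 0.28571; P(data | jar B) = (9/12)(3/11) = 0.20455; P(data | jar C) = (7/12)(5/11) = 0.26515; P(data | jar D) = (10/11)(1/10) = 0.090909.
Multiplying each by its prior: 1/4 · 0.28571 = 0.071429, 1/4 · 0.20455 = 0.051136, 1/4 · 0.26515 = 0.066288, 1/4 · 0.090909 = 0.022727; with total 0.21158.
So P(jar C | data) = (0.066288) / (0.21158) = 0.3133.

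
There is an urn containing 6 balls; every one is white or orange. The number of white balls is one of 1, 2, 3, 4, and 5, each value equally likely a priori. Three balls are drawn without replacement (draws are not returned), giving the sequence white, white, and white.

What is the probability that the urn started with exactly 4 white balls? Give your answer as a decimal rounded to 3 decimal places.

0.267

The likelihood of the observed sequence under each hypothesis: P(data | r = 1) = (1/6)(0/5) = 0; P(data | r = 2) = (2/6)(1/5)(0/4) = 0; P(data | r = 3) = (3/6)(2/5)(1/4) = 1/20; P(data | r = 4) = (4/6)(3/5)(2/4) = 1/5; P(data | r = 5) = (5/6)(4/5)(3/4) = 1/2.
The prior-weighted likelihoods are 1/5 · 0 = 0, 1/5 · 0 = 0, 1/5 · 1/20 = 1/100, 1/5 · 1/5 = 1/25, 1/5 · 1/2 = 1/10; summing to 3/20.
So P(r = 4 | data) = (1/25) / (3/20) = 4/15.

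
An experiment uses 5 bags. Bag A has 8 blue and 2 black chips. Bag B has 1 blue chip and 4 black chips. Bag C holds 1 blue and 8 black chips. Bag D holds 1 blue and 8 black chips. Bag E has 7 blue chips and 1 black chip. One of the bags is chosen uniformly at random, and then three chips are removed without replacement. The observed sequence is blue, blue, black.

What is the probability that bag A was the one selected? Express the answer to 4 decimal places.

0.5545

Compute the likelihood of the observed sequence for each case: P(data | bag A) = (8/10)(7/9)(2/8) = 0.15556; P(data | bag B) = (1/5)(0/4) = 0; P(data | bag C) = (1/9)(0/8) = 0; P(data | bag D) = (1/9)(0/8) = 0; P(data | bag E) = (7/8)(6/7)(1/6) = 0.125.
The prior-weighted likelihoods are 1/5 · 0.15556 = 0.031111, 1/5 · 0 = 0, 1/5 · 0 = 0, 1/5 · 0 = 0, 1/5 · 0.125 = 0.025; these sum to 0.056111.
Hence P(bag A | data) = (0.031111) / (0.056111) = 0.55446.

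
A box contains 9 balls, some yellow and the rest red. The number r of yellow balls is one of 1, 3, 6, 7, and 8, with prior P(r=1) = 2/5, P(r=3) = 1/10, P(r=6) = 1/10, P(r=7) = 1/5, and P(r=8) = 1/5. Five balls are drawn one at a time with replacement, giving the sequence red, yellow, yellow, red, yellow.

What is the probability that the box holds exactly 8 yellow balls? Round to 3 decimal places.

Under each hypothesis, the probability of the observed sequence is: P(data | r = 1) = (8/9)(1/9)(1/9)(8/9)(1/9) = 0.0010838; P(data | r = 3) = (6/9)(3/9)(3/9)(6/9)(3/9) = 0.016461; P(data | r = 6) = (3/9)(6/9)(6/9)(3/9)(6/9) = 0.032922; P(data | r = 7) = (2/9)(7/9)(7/9)(2/9)(7/9) = 0.023235; P(data | r = 8) = (1/9)(8/9)(8/9)(1/9)(8/9) = 0.0086708.
The prior-weighted likelihoods are 2/5 · 0.0010838 = 0.00043354, 1/10 · 0.016461 = 0.0016461, 1/10 · 0.032922 = 0.0032922, 1/5 · 0.023235 = 0.004647, 1/5 · 0.0086708 = 0.0017342; summing to 0.011753.
By Bayes' rule, P(r = 8 | data) = (0.0017342) / (0.011753) = 0.14755.

0.148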